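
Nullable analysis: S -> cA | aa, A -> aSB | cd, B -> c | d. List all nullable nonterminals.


A nonterminal is nullable iff some alternative derives ε (directly, or every symbol in it is nullable)
Nullable: {}


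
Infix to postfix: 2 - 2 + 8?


Left to right (same or higher precedence on left)
Postfix: 2 2 - 8 +


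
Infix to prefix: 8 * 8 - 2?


left-to-right (same/higher precedence on left): tree is (- (* 8 8) 2)
Prefix: - * 8 8 2


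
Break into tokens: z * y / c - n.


Scan left to right, longest-match per lexeme
Tokens: ID(z), OP(*), ID(y), OP(/), ID(c), OP(-), ID(n)


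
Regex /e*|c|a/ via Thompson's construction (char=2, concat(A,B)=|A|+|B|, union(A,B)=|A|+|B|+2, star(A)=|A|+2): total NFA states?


Syntax tree has 3 char leaf(s), 2 union(s), 1 star(s)
chars contribute 3×2 = 6; each union adds +2; each star adds +2
Total: 6 + 4 + 2 = 12 states


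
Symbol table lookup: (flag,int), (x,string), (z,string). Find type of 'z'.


Lookup 'z' → type string


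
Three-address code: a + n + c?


Break into single-operator statements:
t1 = a + n
t2 = t1 + c


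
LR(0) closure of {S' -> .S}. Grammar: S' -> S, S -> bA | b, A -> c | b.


Start: S' -> .S
For each item with dot before a nonterminal B, add B -> .γ for every B-production
Closure: [S' -> .S, S -> .bA, S -> .b]


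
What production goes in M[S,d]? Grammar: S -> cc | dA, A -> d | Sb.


For [S, d]: 'd' ∈ FIRST(dA)
Entry: S -> dA


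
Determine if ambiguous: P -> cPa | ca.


balanced c^n…a^n: each string has a unique parse
Unambiguous


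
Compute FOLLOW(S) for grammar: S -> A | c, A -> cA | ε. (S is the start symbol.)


$ ∈ FOLLOW(S). For each A -> αBβ: add FIRST(β)\{ε} to FOLLOW(B); if β nullable, add FOLLOW(A).
FOLLOW(S) = {$}


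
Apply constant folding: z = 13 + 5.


13 + 5 = 18 at compile time
Optimized: z = 18


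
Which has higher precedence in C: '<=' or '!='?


'<=' is relational (level 7); '!=' is equality (level 6)
Higher level binds tighter
'<=' has higher precedence than '!='


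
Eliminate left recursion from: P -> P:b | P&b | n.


Left-recursive alternatives: P:b, P&b; non-recursive: n
Introduce P': P -> nP', P' -> :bP' | &bP' | ε


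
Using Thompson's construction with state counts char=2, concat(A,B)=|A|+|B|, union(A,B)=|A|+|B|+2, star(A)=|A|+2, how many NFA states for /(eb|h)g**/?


Syntax tree has 4 char leaf(s), 1 union(s), 2 star(s)
chars contribute 4×2 = 8; each union adds +2; each star adds +2
Total: 8 + 2 + 4 = 14 states


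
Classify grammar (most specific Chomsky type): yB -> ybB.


LHS has context (more than one symbol) and |LHS| ≤ |RHS|
Classification: Type 1 (Context-Sensitive)


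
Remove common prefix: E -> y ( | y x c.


Common prefix: 'y'
Factored: E -> y E', E' -> ( | x c


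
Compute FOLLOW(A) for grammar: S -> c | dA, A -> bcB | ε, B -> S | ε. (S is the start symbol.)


$ ∈ FOLLOW(S). For each A -> αBβ: add FIRST(β)\{ε} to FOLLOW(B); if β nullable, add FOLLOW(A).
FOLLOW(A) = {$}


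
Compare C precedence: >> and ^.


'>>' is shift (level 8); '^' is bitwise XOR (level 4)
Higher level binds tighter
'>>' has higher precedence than '^'


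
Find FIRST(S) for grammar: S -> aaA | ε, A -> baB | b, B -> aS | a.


Per alternative of S: FIRST(aaA) = {a}; FIRST(ε) = {ε}
FIRST(S) = {a, ε}


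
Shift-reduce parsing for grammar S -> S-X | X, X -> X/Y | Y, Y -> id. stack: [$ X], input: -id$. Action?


lookahead ∉ {/} so X won't extend; reduce S -> X
Action: reduce (S -> X)


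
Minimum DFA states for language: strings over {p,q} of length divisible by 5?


Track length mod 5: states 0..4, accept at 0
Minimal DFA: 5 states


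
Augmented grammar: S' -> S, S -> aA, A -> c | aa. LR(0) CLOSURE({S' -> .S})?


Start: S' -> .S
For each item with dot before a nonterminal B, add B -> .γ for every B-production
Closure: [S' -> .S, S -> .aA]


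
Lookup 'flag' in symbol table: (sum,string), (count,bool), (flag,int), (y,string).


Lookup 'flag' → type int


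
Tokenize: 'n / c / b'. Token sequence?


Scan left to right, longest-match per lexeme
Tokens: ID(n), OP(/), ID(c), OP(/), ID(b)


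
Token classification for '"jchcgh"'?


Pattern: double-quoted sequence
Type: STRING_LITERAL


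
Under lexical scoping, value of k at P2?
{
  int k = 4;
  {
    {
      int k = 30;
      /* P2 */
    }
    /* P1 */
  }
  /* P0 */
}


k declared in the same block as P2
k = 30


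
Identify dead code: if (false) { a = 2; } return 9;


condition is constant false, so the whole block is unreachable
Dead: 'if (false) { a = 2; }'


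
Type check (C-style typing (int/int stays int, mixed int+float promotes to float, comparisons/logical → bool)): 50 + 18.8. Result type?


Operand types: int + float
Rule: mixed int/float promotes to float; int/int stays int
Result type: float


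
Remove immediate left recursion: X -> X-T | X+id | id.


Left-recursive alternatives: X-T, X+id; non-recursive: id
Introduce X': X -> idX', X' -> -TX' | +idX' | ε


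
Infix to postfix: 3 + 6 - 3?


Left to right (same or higher precedence on left)
Postfix: 3 6 + 3 -


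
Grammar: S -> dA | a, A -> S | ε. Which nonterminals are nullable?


A nonterminal is nullable iff some alternative derives ε (directly, or every symbol in it is nullable)
Nullable: {A}


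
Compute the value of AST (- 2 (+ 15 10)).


Evaluate inner: (+ 15 10) = 25
Evaluate root: (- 2 25) = -23
Result: -23


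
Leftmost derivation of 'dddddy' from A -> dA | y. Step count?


Derivation: A => dA => ddA => dddA => ddddA => dddddA => dddddy
Steps: 6


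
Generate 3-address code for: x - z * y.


Break into single-operator statements:
t1 = z * y
t2 = x - t1


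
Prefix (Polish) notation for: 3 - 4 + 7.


left-to-right (same/higher precedence on left): tree is (+ (- 3 4) 7)
Prefix: + - 3 4 7


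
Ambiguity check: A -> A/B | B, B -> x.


precedence layered via separate nonterminal B: deterministic
Unambiguous


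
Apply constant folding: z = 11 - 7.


11 - 7 = 4 at compile time
Optimized: z = 4


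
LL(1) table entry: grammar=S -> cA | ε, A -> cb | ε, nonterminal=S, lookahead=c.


For [S, c]: 'c' ∈ FIRST(cA)
Entry: S -> cA


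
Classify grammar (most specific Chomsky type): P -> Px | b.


Left-linear: every RHS is a terminal or one nonterminal followed by a terminal
Classification: Type 3 (Regular)


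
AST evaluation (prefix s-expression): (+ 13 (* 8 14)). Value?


Evaluate inner: (* 8 14) = 112
Evaluate root: (+ 13 112) = 125
Result: 125


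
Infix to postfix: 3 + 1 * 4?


* has higher precedence, evaluate 1*4 first
Postfix: 3 1 4 * +


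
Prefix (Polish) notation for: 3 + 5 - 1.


left-to-right (same/higher precedence on left): tree is (- (+ 3 5) 1)
Prefix: - + 3 5 1


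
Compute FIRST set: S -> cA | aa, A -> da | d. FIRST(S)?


Per alternative of S: FIRST(cA) = {c}; FIRST(aa) = {a}
FIRST(S) = {a, c}


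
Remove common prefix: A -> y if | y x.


Common prefix: 'y'
Factored: A -> y A', A' -> if | x


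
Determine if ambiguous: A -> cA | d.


right-linear, alternatives start with distinct terminals 'c' vs 'd': unique leftmost derivation
Unambiguous


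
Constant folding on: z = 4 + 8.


4 + 8 = 12 at compile time
Optimized: z = 12


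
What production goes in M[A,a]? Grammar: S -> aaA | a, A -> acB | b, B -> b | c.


For [A, a]: 'a' ∈ FIRST(acB)
Entry: A -> acB


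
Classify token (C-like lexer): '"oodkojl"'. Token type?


Pattern: double-quoted sequence
Type: STRING_LITERAL


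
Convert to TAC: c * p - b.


Break into single-operator statements:
t1 = c * p
t2 = t1 - b


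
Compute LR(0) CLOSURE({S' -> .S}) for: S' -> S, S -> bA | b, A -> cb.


Start: S' -> .S
For each item with dot before a nonterminal B, add B -> .γ for every B-production
Closure: [S' -> .S, S -> .bA, S -> .b]


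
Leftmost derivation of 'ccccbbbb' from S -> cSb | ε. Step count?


Derivation: S => cSb => ccSbb => cccSbbb => ccccSbbbb => ccccbbbb
Steps: 5


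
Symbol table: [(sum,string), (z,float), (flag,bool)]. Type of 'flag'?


Lookup 'flag' → type bool


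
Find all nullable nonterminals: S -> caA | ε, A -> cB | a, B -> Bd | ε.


A nonterminal is nullable iff some alternative derives ε (directly, or every symbol in it is nullable)
Nullable: {B, S}


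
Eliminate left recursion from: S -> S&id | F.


Left-recursive alternatives: S&id; non-recursive: F
Introduce S': S -> FS', S' -> &idS' | ε


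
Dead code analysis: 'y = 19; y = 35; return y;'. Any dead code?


first assignment to y is overwritten before any read
Dead: 'y = 19'


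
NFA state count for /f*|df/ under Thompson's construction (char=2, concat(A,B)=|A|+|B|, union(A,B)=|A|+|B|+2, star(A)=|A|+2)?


Syntax tree has 3 char leaf(s), 1 union(s), 1 star(s)
chars contribute 3×2 = 6; each union adds +2; each star adds +2
Total: 6 + 2 + 2 = 10 states


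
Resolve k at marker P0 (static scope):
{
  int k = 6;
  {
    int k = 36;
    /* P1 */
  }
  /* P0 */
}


k declared in the same block as P0
k = 6


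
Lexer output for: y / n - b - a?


Scan left to right, longest-match per lexeme
Tokens: ID(y), OP(/), ID(n), OP(-), ID(b), OP(-), ID(a)


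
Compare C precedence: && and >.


'>' is relational (level 7); '&&' is logical AND (level 2)
Higher level binds tighter
'>' has higher precedence than '&&'


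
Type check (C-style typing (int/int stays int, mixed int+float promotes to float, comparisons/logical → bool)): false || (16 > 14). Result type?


Operand types: bool || bool
Rule: logical operators take bool operands and yield bool
Result type: bool


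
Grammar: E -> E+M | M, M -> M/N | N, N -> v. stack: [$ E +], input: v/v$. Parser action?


no handle ('E+' is not any RHS); shift 'v'
Action: shift


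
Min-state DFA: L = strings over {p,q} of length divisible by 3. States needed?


Track length mod 3: states 0..2, accept at 0
Minimal DFA: 3 states


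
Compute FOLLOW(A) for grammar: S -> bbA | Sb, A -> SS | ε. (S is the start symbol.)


$ ∈ FOLLOW(S). For each A -> αBβ: add FIRST(β)\{ε} to FOLLOW(B); if β nullable, add FOLLOW(A).
FOLLOW(A) = {$, b}


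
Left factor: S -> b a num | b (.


Common prefix: 'b'
Factored: S -> b S', S' -> a num | (


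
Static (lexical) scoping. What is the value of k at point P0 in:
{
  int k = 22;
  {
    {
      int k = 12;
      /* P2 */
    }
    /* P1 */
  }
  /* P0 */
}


k declared in the same block as P0
k = 22


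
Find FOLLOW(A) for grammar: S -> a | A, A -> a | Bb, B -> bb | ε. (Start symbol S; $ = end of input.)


$ ∈ FOLLOW(S). For each A -> αBβ: add FIRST(β)\{ε} to FOLLOW(B); if β nullable, add FOLLOW(A).
FOLLOW(A) = {$}


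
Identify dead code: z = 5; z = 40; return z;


first assignment to z is overwritten before any read
Dead: 'z = 5'


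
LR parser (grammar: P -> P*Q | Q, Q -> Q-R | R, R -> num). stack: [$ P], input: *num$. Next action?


shift '*' to continue P -> P*Q
Action: shift


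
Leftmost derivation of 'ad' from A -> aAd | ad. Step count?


Derivation: A => ad
Steps: 1


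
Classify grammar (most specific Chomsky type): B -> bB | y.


Right-linear: every RHS is a terminal or a terminal followed by one nonterminal
Classification: Type 3 (Regular)


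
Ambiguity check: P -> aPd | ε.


balanced a^n…d^n: each string has a unique parse
Unambiguous


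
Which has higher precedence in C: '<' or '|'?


'<' is relational (level 7); '|' is bitwise OR (level 3)
Higher level binds tighter
'<' has higher precedence than '|'


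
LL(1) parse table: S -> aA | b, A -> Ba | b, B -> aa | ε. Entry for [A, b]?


For [A, b]: 'b' ∈ FIRST(b)
Entry: A -> b


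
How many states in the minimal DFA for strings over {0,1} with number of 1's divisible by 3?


Track (count of 1) mod 3: states 0..2, accept at 0
Minimal DFA: 3 states


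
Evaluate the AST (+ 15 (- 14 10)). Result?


Evaluate inner: (- 14 10) = 4
Evaluate root: (+ 15 4) = 19
Result: 19


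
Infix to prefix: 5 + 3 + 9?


left-to-right (same/higher precedence on left): tree is (+ (+ 5 3) 9)
Prefix: + + 5 3 9


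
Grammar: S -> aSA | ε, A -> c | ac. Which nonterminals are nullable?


A nonterminal is nullable iff some alternative derives ε (directly, or every symbol in it is nullable)
Nullable: {S}


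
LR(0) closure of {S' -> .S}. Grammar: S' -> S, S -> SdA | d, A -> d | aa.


Start: S' -> .S
For each item with dot before a nonterminal B, add B -> .γ for every B-production
Closure: [S' -> .S, S -> .SdA, S -> .d]


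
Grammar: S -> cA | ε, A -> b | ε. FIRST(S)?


Per alternative of S: FIRST(cA) = {c}; FIRST(ε) = {ε}
FIRST(S) = {c, ε}


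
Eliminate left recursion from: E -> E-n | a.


Left-recursive alternatives: E-n; non-recursive: a
Introduce E': E -> aE', E' -> -nE' | ε


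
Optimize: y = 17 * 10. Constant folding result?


17 * 10 = 170 at compile time
Optimized: y = 170


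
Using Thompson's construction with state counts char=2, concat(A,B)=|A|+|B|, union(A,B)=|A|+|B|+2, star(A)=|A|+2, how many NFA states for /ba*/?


Syntax tree has 2 char leaf(s), 0 union(s), 1 star(s)
chars contribute 2×2 = 4; each union adds +2; each star adds +2
Total: 4 + 0 + 2 = 6 states


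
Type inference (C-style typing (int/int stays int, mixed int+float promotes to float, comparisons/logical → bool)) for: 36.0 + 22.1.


Operand types: float + float
Rule: mixed int/float promotes to float; int/int stays int
Result type: float


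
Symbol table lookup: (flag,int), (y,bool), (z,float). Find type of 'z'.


Lookup 'z' → type float


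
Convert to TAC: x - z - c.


Break into single-operator statements:
t1 = x - z
t2 = t1 - c


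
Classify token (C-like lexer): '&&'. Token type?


Pattern: operator symbol
Type: OPERATOR


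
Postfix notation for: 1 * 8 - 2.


Left to right (same or higher precedence on left)
Postfix: 1 8 * 2 -


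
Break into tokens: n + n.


Scan left to right, longest-match per lexeme
Tokens: ID(n), OP(+), ID(n)


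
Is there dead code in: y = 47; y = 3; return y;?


first assignment to y is overwritten before any read
Dead: 'y = 47'


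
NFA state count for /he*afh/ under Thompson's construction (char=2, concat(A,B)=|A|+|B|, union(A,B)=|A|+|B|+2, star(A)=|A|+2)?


Syntax tree has 5 char leaf(s), 0 union(s), 1 star(s)
chars contribute 5×2 = 10; each union adds +2; each star adds +2
Total: 10 + 0 + 2 = 12 states


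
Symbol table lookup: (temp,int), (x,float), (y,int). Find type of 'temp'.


Lookup 'temp' → type int


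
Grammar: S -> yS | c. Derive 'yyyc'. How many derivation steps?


Derivation: S => yS => yyS => yyyS => yyyc
Steps: 4


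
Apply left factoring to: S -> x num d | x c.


Common prefix: 'x'
Factored: S -> x S', S' -> num d | c


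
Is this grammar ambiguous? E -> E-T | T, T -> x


precedence layered via separate nonterminal T: deterministic
Unambiguous


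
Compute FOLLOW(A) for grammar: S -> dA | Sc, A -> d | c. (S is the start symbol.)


$ ∈ FOLLOW(S). For each A -> αBβ: add FIRST(β)\{ε} to FOLLOW(B); if β nullable, add FOLLOW(A).
FOLLOW(A) = {$, c}


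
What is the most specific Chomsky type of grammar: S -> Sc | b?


Left-linear: every RHS is a terminal or one nonterminal followed by a terminal
Classification: Type 3 (Regular)


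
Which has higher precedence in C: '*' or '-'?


'*' is multiplicative (level 10); '-' is additive (level 9)
Higher level binds tighter
'*' has higher precedence than '-'


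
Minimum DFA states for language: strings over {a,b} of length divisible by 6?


Track length mod 6: states 0..5, accept at 0
Minimal DFA: 6 states


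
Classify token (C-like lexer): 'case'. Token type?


Pattern: reserved word
Type: KEYWORD


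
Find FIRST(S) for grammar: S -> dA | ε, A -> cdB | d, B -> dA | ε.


Per alternative of S: FIRST(dA) = {d}; FIRST(ε) = {ε}
FIRST(S) = {d, ε}


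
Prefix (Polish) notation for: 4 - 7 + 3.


left-to-right (same/higher precedence on left): tree is (+ (- 4 7) 3)
Prefix: + - 4 7 3


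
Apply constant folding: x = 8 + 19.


8 + 19 = 27 at compile time
Optimized: x = 27


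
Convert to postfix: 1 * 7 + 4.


Left to right (same or higher precedence on left)
Postfix: 1 7 * 4 +


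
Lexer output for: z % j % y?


Scan left to right, longest-match per lexeme
Tokens: ID(z), OP(%), ID(j), OP(%), ID(y)


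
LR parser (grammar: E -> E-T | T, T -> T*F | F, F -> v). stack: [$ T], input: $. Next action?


lookahead ∉ {*} so T won't extend; reduce E -> T
Action: reduce (E -> T)


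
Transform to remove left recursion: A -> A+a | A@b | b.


Left-recursive alternatives: A+a, A@b; non-recursive: b
Introduce A': A -> bA', A' -> +aA' | @bA' | ε


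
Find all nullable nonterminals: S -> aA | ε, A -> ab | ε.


A nonterminal is nullable iff some alternative derives ε (directly, or every symbol in it is nullable)
Nullable: {A, S}


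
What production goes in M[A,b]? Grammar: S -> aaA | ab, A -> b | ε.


For [A, b]: 'b' ∈ FIRST(b)
Entry: A -> b


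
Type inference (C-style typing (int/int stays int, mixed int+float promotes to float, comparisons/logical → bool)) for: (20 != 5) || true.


Operand types: bool || bool
Rule: logical operators take bool operands and yield bool
Result type: bool


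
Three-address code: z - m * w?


Break into single-operator statements:
t1 = m * w
t2 = z - t1


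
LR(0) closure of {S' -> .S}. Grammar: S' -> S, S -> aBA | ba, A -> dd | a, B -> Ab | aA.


Start: S' -> .S
For each item with dot before a nonterminal B, add B -> .γ for every B-production
Closure: [S' -> .S, S -> .aBA, S -> .ba]


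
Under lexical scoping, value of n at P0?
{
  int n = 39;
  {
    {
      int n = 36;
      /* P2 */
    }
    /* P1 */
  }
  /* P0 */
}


n declared in the same block as P0
n = 39


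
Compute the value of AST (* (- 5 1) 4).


Evaluate inner: (- 5 1) = 4
Evaluate root: (* 4 4) = 16
Result: 16


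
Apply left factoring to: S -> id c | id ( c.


Common prefix: 'id'
Factored: S -> id S', S' -> c | ( c


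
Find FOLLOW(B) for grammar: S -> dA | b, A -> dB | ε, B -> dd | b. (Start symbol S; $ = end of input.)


$ ∈ FOLLOW(S). For each A -> αBβ: add FIRST(β)\{ε} to FOLLOW(B); if β nullable, add FOLLOW(A).
FOLLOW(B) = {$}


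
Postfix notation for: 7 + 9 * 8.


* has higher precedence, evaluate 9*8 first
Postfix: 7 9 8 * +


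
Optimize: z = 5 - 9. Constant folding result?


5 - 9 = -4 at compile time
Optimized: z = -4


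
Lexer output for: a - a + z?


Scan left to right, longest-match per lexeme
Tokens: ID(a), OP(-), ID(a), OP(+), ID(z)


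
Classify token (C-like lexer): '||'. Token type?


Pattern: operator symbol
Type: OPERATOR


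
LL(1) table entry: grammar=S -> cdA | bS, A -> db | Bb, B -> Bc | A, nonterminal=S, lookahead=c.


For [S, c]: 'c' ∈ FIRST(cdA)
Entry: S -> cdA


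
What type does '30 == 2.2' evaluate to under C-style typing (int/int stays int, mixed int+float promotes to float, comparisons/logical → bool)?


Operand types: int == float
Rule: comparison yields bool
Result type: bool


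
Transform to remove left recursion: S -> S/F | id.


Left-recursive alternatives: S/F; non-recursive: id
Introduce S': S -> idS', S' -> /FS' | ε


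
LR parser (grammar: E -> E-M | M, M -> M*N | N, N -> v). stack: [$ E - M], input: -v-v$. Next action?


handle 'E-M' on top; lookahead ∈ FOLLOW(E) = {-, $}
Action: reduce (E -> E-M)


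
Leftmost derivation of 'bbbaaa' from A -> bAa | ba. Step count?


Derivation: A => bAa => bbAaa => bbbaaa
Steps: 3


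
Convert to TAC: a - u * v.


Break into single-operator statements:
t1 = u * v
t2 = a - t1


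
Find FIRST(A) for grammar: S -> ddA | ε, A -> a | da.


Per alternative of A: FIRST(a) = {a}; FIRST(da) = {d}
FIRST(A) = {a, d}


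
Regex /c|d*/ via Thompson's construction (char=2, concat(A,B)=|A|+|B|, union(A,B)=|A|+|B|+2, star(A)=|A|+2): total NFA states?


Syntax tree has 2 char leaf(s), 1 union(s), 1 star(s)
chars contribute 2×2 = 4; each union adds +2; each star adds +2
Total: 4 + 2 + 2 = 8 states


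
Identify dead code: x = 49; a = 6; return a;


x is assigned but never read
Dead: 'x = 49'


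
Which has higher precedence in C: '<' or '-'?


'-' is additive (level 9); '<' is relational (level 7)
Higher level binds tighter
'-' has higher precedence than '<'


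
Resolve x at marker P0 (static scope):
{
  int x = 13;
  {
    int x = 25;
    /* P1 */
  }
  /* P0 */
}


x declared in the same block as P0
x = 13


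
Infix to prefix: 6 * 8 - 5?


left-to-right (same/higher precedence on left): tree is (- (* 6 8) 5)
Prefix: - * 6 8 5


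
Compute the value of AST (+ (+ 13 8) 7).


Evaluate inner: (+ 13 8) = 21
Evaluate root: (+ 21 7) = 28
Result: 28


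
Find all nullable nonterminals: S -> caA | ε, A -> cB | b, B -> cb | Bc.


A nonterminal is nullable iff some alternative derives ε (directly, or every symbol in it is nullable)
Nullable: {S}


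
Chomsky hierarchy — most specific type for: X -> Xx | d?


Left-linear: every RHS is a terminal or one nonterminal followed by a terminal
Classification: Type 3 (Regular)


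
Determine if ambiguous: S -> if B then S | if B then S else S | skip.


dangling else: 'if B then if B then skip else skip' parses two ways
Ambiguous


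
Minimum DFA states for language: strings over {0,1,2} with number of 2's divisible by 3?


Track (count of 2) mod 3: states 0..2, accept at 0
Minimal DFA: 3 states


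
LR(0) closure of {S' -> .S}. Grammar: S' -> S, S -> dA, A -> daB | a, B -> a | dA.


Start: S' -> .S
For each item with dot before a nonterminal B, add B -> .γ for every B-production
Closure: [S' -> .S, S -> .dA]


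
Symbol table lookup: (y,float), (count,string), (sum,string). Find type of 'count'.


Lookup 'count' → type string


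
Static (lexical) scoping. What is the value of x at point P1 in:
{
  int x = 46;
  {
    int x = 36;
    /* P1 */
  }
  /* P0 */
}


x declared in the same block as P1
x = 36


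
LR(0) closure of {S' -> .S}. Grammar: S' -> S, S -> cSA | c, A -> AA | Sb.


Start: S' -> .S
For each item with dot before a nonterminal B, add B -> .γ for every B-production
Closure: [S' -> .S, S -> .cSA, S -> .c]


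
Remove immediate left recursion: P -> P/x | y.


Left-recursive alternatives: P/x; non-recursive: y
Introduce P': P -> yP', P' -> /xP' | ε


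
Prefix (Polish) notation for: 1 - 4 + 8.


left-to-right (same/higher precedence on left): tree is (+ (- 1 4) 8)
Prefix: + - 1 4 8


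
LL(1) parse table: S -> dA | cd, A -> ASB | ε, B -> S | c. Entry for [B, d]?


For [B, d]: 'd' ∈ FIRST(S)
Entry: B -> S


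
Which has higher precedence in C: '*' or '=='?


'*' is multiplicative (level 10); '==' is equality (level 6)
Higher level binds tighter
'*' has higher precedence than '=='


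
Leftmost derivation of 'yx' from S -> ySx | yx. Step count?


Derivation: S => yx
Steps: 1


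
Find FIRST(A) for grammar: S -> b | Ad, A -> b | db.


Per alternative of A: FIRST(b) = {b}; FIRST(db) = {d}
FIRST(A) = {b, d}


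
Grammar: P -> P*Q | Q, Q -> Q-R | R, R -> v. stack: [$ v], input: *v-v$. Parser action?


'v' on top is the handle for R -> v
Action: reduce (R -> v)


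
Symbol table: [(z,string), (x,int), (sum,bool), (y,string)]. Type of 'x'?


Lookup 'x' → type int


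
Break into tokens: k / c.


Scan left to right, longest-match per lexeme
Tokens: ID(k), OP(/), ID(c)


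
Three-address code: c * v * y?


Break into single-operator statements:
t1 = c * v
t2 = t1 * y


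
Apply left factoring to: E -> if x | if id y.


Common prefix: 'if'
Factored: E -> if E', E' -> x | id y


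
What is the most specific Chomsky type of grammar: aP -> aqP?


LHS has context (more than one symbol) and |LHS| ≤ |RHS|
Classification: Type 1 (Context-Sensitive)


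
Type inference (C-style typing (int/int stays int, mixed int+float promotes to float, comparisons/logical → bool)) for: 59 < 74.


Operand types: int < int
Rule: comparison yields bool
Result type: bool


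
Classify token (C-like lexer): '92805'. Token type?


Pattern: digits only
Type: INTEGER_LITERAL


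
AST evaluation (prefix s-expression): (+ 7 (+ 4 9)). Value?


Evaluate inner: (+ 4 9) = 13
Evaluate root: (+ 7 13) = 20
Result: 20


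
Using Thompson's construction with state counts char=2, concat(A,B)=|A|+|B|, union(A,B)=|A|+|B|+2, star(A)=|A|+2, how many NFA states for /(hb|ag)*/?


Syntax tree has 4 char leaf(s), 1 union(s), 1 star(s)
chars contribute 4×2 = 8; each union adds +2; each star adds +2
Total: 8 + 2 + 2 = 12 states


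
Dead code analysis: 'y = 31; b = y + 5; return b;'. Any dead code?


y is read by b's definition; b is returned
No dead code


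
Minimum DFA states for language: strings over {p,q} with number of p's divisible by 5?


Track (count of p) mod 5: states 0..4, accept at 0
Minimal DFA: 5 states


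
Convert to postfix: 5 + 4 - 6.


Left to right (same or higher precedence on left)
Postfix: 5 4 + 6 -


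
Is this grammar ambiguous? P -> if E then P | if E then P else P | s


dangling else: 'if E then if E then s else s' parses two ways
Ambiguous


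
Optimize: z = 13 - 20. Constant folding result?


13 - 20 = -7 at compile time
Optimized: z = -7


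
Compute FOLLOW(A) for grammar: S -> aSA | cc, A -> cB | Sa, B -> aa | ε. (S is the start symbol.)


$ ∈ FOLLOW(S). For each A -> αBβ: add FIRST(β)\{ε} to FOLLOW(B); if β nullable, add FOLLOW(A).
FOLLOW(A) = {$, a, c}


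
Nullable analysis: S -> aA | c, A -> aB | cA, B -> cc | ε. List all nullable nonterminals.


A nonterminal is nullable iff some alternative derives ε (directly, or every symbol in it is nullable)
Nullable: {B}


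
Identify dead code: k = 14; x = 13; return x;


k is assigned but never read
Dead: 'k = 14'


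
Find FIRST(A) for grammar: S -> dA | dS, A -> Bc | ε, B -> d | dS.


Per alternative of A: FIRST(Bc) = {d}; FIRST(ε) = {ε}
FIRST(A) = {d, ε}


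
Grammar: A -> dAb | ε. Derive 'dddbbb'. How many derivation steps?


Derivation: A => dAb => ddAbb => dddAbbb => dddbbb
Steps: 4


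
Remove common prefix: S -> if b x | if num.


Common prefix: 'if'
Factored: S -> if S', S' -> b x | num


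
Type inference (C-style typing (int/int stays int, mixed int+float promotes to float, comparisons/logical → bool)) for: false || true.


Operand types: bool || bool
Rule: logical operators take bool operands and yield bool
Result type: bool


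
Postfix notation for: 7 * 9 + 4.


Left to right (same or higher precedence on left)
Postfix: 7 9 * 4 +


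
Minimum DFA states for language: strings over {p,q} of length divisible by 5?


Track length mod 5: states 0..4, accept at 0
Minimal DFA: 5 states


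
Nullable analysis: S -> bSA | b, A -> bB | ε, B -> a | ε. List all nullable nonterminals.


A nonterminal is nullable iff some alternative derives ε (directly, or every symbol in it is nullable)
Nullable: {A, B}


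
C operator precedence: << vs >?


'<<' is shift (level 8); '>' is relational (level 7)
Higher level binds tighter
'<<' has higher precedence than '>'


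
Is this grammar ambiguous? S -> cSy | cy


balanced c^n…y^n: each string has a unique parse
Unambiguous


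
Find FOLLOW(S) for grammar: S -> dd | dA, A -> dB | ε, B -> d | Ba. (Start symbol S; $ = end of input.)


$ ∈ FOLLOW(S). For each A -> αBβ: add FIRST(β)\{ε} to FOLLOW(B); if β nullable, add FOLLOW(A).
FOLLOW(S) = {$}


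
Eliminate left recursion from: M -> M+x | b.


Left-recursive alternatives: M+x; non-recursive: b
Introduce M': M -> bM', M' -> +xM' | ε


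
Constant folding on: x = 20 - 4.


20 - 4 = 16 at compile time
Optimized: x = 16


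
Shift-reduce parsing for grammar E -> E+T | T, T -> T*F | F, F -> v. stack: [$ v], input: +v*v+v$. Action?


'v' on top is the handle for F -> v
Action: reduce (F -> v)


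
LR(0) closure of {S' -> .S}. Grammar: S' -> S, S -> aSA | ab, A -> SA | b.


Start: S' -> .S
For each item with dot before a nonterminal B, add B -> .γ for every B-production
Closure: [S' -> .S, S -> .aSA, S -> .ab]


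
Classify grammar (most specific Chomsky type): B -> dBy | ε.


Single nonterminal LHS, but d^n y^n is not regular
Classification: Type 2 (Context-Free)


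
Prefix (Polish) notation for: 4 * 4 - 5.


left-to-right (same/higher precedence on left): tree is (- (* 4 4) 5)
Prefix: - * 4 4 5


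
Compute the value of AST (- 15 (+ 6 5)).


Evaluate inner: (+ 6 5) = 11
Evaluate root: (- 15 11) = 4
Result: 4


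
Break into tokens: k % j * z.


Scan left to right, longest-match per lexeme
Tokens: ID(k), OP(%), ID(j), OP(*), ID(z)


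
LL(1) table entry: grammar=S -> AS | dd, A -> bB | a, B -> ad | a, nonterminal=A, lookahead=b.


For [A, b]: 'b' ∈ FIRST(bB)
Entry: A -> bB


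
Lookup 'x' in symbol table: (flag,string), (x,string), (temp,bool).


Lookup 'x' → type string


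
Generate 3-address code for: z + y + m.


Break into single-operator statements:
t1 = z + y
t2 = t1 + m


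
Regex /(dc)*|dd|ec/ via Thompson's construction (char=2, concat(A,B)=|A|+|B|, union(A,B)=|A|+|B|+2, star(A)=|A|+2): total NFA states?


Syntax tree has 6 char leaf(s), 2 union(s), 1 star(s)
chars contribute 6×2 = 12; each union adds +2; each star adds +2
Total: 12 + 4 + 2 = 18 states


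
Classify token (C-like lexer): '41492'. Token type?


Pattern: digits only
Type: INTEGER_LITERAL


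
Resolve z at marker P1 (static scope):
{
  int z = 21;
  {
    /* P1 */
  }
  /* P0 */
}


P1's block does not declare z; resolves to the enclosing declaration at depth 0
z = 21


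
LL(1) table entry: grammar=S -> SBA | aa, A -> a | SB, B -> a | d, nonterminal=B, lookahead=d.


For [B, d]: 'd' ∈ FIRST(d)
Entry: B -> d


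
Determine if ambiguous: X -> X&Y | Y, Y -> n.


precedence layered via separate nonterminal Y: deterministic
Unambiguous


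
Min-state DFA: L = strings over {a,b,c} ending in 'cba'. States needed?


Track the longest suffix of input matching a prefix of 'cba': 4 classes (prefixes of length 0..3)
Minimal DFA: 4 states


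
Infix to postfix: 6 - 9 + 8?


Left to right (same or higher precedence on left)
Postfix: 6 9 - 8 +


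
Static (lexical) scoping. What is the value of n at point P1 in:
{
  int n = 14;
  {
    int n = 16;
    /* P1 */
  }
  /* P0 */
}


n declared in the same block as P1
n = 16


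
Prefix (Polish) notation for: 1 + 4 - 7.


left-to-right (same/higher precedence on left): tree is (- (+ 1 4) 7)
Prefix: - + 1 4 7


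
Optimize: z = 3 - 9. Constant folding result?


3 - 9 = -6 at compile time
Optimized: z = -6


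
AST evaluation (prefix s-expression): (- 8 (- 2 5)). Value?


Evaluate inner: (- 2 5) = -3
Evaluate root: (- 8 -3) = 11
Result: 11


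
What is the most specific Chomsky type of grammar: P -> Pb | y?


Left-linear: every RHS is a terminal or one nonterminal followed by a terminal
Classification: Type 3 (Regular)


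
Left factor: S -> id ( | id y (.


Common prefix: 'id'
Factored: S -> id S', S' -> ( | y (


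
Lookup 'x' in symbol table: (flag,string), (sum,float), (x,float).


Lookup 'x' → type float


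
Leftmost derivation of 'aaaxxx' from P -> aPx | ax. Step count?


Derivation: P => aPx => aaPxx => aaaxxx
Steps: 3


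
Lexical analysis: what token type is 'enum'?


Pattern: reserved word
Type: KEYWORD


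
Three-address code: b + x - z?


Break into single-operator statements:
t1 = b + x
t2 = t1 - z


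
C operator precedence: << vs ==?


'<<' is shift (level 8); '==' is equality (level 6)
Higher level binds tighter
'<<' has higher precedence than '=='


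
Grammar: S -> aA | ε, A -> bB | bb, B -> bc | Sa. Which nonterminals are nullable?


A nonterminal is nullable iff some alternative derives ε (directly, or every symbol in it is nullable)
Nullable: {S}


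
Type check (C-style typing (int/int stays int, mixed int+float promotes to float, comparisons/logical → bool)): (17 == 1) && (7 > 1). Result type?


Operand types: bool && bool
Rule: logical operators take bool operands and yield bool
Result type: bool


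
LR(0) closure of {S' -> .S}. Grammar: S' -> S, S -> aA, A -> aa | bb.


Start: S' -> .S
For each item with dot before a nonterminal B, add B -> .γ for every B-production
Closure: [S' -> .S, S -> .aA]


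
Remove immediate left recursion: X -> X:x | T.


Left-recursive alternatives: X:x; non-recursive: T
Introduce X': X -> TX', X' -> :xX' | ε


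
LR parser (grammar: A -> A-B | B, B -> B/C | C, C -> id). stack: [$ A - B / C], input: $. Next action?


handle 'B/C' on top
Action: reduce (B -> B/C)


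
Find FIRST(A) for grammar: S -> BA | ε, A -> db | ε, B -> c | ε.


Per alternative of A: FIRST(db) = {d}; FIRST(ε) = {ε}
FIRST(A) = {d, ε}


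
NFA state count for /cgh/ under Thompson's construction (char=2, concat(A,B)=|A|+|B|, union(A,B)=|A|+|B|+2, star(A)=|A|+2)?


Syntax tree has 3 char leaf(s), 0 union(s), 0 star(s)
chars contribute 3×2 = 6; each union adds +2; each star adds +2
Total: 6 + 0 + 0 = 6 states


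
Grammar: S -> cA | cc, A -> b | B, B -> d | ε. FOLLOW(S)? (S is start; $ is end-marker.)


$ ∈ FOLLOW(S). For each A -> αBβ: add FIRST(β)\{ε} to FOLLOW(B); if β nullable, add FOLLOW(A).
FOLLOW(S) = {$}


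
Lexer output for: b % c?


Scan left to right, longest-match per lexeme
Tokens: ID(b), OP(%), ID(c)


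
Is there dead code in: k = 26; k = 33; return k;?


first assignment to k is overwritten before any read
Dead: 'k = 26'


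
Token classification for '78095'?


Pattern: digits only
Type: INTEGER_LITERAL


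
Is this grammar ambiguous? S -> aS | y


right-linear, alternatives start with distinct terminals 'a' vs 'y': unique leftmost derivation
Unambiguous


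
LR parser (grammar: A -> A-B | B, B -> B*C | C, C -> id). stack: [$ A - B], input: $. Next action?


handle 'A-B' on top; lookahead ∈ FOLLOW(A) = {-, $}
Action: reduce (A -> A-B)


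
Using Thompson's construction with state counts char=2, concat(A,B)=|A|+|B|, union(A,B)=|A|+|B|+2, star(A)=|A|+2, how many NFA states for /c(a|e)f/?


Syntax tree has 4 char leaf(s), 1 union(s), 0 star(s)
chars contribute 4×2 = 8; each union adds +2; each star adds +2
Total: 8 + 2 + 0 = 10 states


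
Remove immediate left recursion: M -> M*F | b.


Left-recursive alternatives: M*F; non-recursive: b
Introduce M': M -> bM', M' -> *FM' | ε


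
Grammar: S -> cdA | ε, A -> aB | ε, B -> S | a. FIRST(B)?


Per alternative of B: FIRST(S) = {c, ε}; FIRST(a) = {a}
FIRST(B) = {a, c, ε}


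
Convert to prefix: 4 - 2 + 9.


left-to-right (same/higher precedence on left): tree is (+ (- 4 2) 9)
Prefix: + - 4 2 9


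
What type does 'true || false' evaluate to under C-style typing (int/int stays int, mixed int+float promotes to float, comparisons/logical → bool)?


Operand types: bool || bool
Rule: logical operators take bool operands and yield bool
Result type: bool


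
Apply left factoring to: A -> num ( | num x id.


Common prefix: 'num'
Factored: A -> num A', A' -> ( | x id


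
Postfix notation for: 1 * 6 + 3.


Left to right (same or higher precedence on left)
Postfix: 1 6 * 3 +


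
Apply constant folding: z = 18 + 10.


18 + 10 = 28 at compile time
Optimized: z = 28


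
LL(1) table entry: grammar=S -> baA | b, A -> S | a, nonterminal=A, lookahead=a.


For [A, a]: 'a' ∈ FIRST(a)
Entry: A -> a


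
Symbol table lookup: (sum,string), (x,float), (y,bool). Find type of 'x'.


Lookup 'x' → type float


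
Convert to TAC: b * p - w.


Break into single-operator statements:
t1 = b * p
t2 = t1 - w


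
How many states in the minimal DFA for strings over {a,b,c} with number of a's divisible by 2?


Track (count of a) mod 2: states 0..1, accept at 0
Minimal DFA: 2 states


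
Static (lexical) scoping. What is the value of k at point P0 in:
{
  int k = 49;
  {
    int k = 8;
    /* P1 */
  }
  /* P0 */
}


k declared in the same block as P0
k = 49


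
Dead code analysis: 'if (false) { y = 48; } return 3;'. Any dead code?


condition is constant false, so the whole block is unreachable
Dead: 'if (false) { y = 48; }'


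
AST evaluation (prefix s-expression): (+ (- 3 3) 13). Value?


Evaluate inner: (- 3 3) = 0
Evaluate root: (+ 0 13) = 13
Result: 13


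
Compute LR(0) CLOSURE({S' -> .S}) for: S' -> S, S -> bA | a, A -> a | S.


Start: S' -> .S
For each item with dot before a nonterminal B, add B -> .γ for every B-production
Closure: [S' -> .S, S -> .bA, S -> .a]


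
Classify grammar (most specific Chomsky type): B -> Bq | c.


Left-linear: every RHS is a terminal or one nonterminal followed by a terminal
Classification: Type 3 (Regular)


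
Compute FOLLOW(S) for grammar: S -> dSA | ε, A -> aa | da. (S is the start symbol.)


$ ∈ FOLLOW(S). For each A -> αBβ: add FIRST(β)\{ε} to FOLLOW(B); if β nullable, add FOLLOW(A).
FOLLOW(S) = {$, a, d}


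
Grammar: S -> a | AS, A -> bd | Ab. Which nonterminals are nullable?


A nonterminal is nullable iff some alternative derives ε (directly, or every symbol in it is nullable)
Nullable: {}


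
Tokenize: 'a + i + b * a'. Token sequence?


Scan left to right, longest-match per lexeme
Tokens: ID(a), OP(+), ID(i), OP(+), ID(b), OP(*), ID(a)


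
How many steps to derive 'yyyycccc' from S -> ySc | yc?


Derivation: S => ySc => yyScc => yyySccc => yyyycccc
Steps: 4


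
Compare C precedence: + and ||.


'+' is additive (level 9); '||' is logical OR (level 1)
Higher level binds tighter
'+' has higher precedence than '||'


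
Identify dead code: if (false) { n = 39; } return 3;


condition is constant false, so the whole block is unreachable
Dead: 'if (false) { n = 39; }'


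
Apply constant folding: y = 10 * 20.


10 * 20 = 200 at compile time
Optimized: y = 200


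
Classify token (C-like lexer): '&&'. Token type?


Pattern: operator symbol
Type: OPERATOR


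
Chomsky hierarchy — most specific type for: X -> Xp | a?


Left-linear: every RHS is a terminal or one nonterminal followed by a terminal
Classification: Type 3 (Regular)


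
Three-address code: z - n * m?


Break into single-operator statements:
t1 = n * m
t2 = z - t1


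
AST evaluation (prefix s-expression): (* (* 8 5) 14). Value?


Evaluate inner: (* 8 5) = 40
Evaluate root: (* 40 14) = 560
Result: 560


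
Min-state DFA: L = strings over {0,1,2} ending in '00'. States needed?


Track the longest suffix of input matching a prefix of '00': 3 classes (prefixes of length 0..2)
Minimal DFA: 3 states


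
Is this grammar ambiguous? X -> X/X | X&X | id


'id/id&id' has two parse trees (no precedence encoded between / and &)
Ambiguous
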